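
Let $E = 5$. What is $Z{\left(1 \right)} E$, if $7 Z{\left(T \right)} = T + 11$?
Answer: $\frac{60}{7} \approx 8.5714$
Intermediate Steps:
$Z{\left(T \right)} = \frac{11}{7} + \frac{T}{7}$ ($Z{\left(T \right)} = \frac{T + 11}{7} = \frac{11 + T}{7} = \frac{11}{7} + \frac{T}{7}$)
$Z{\left(1 \right)} E = \left(\frac{11}{7} + \frac{1}{7} \cdot 1\right) 5 = \left(\frac{11}{7} + \frac{1}{7}\right) 5 = \frac{12}{7} \cdot 5 = \frac{60}{7}$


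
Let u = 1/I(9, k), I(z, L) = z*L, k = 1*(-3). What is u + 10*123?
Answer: 33209/27 ≈ 1230.0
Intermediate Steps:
k = -3
I(z, L) = L*z
u = -1/27 (u = 1/(-3*9) = 1/(-27) = -1/27 ≈ -0.037037)
u + 10*123 = -1/27 + 10*123 = -1/27 + 1230 = 33209/27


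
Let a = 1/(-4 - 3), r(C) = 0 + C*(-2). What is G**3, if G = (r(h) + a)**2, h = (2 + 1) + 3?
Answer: 377149515625/117649 ≈ 3.2057e+6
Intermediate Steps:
h = 6 (h = 3 + 3 = 6)
r(C) = -2*C (r(C) = 0 - 2*C = -2*C)
a = -1/7 (a = 1/(-7) = -1/7 ≈ -0.14286)
G = 7225/49 (G = (-2*6 - 1/7)**2 = (-12 - 1/7)**2 = (-85/7)**2 = 7225/49 ≈ 147.45)
G**3 = (7225/49)**3 = 377149515625/117649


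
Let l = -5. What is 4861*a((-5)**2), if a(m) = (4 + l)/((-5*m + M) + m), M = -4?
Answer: 4861/104 ≈ 46.740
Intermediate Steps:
a(m) = -1/(-4 - 4*m) (a(m) = (4 - 5)/((-5*m - 4) + m) = -1/((-4 - 5*m) + m) = -1/(-4 - 4*m))
4861*a((-5)**2) = 4861*(1/(4*(1 + (-5)**2))) = 4861*(1/(4*(1 + 25))) = 4861*((1/4)/26) = 4861*((1/4)*(1/26)) = 4861*(1/104) = 4861/104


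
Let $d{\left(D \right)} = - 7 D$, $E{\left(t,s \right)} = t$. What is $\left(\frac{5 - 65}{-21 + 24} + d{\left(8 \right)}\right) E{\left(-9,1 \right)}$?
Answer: $684$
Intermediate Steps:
$\left(\frac{5 - 65}{-21 + 24} + d{\left(8 \right)}\right) E{\left(-9,1 \right)} = \left(\frac{5 - 65}{-21 + 24} - 56\right) \left(-9\right) = \left(- \frac{60}{3} - 56\right) \left(-9\right) = \left(\left(-60\right) \frac{1}{3} - 56\right) \left(-9\right) = \left(-20 - 56\right) \left(-9\right) = \left(-76\right) \left(-9\right) = 684$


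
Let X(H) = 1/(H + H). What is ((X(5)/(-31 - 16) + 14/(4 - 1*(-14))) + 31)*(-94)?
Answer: -134411/45 ≈ -2986.9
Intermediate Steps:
X(H) = 1/(2*H)
((X(5)/(-31 - 16) + 14/(4 - 1*(-14))) + 31)*(-94) = ((((½)/5)/(-31 - 16) + 14/(4 - 1*(-14))) + 31)*(-94) = ((((½)*(⅕))/(-47) + 14/(4 + 14)) + 31)*(-94) = (((⅒)*(-1/47) + 14/18) + 31)*(-94) = ((-1/470 + 14*(1/18)) + 31)*(-94) = ((-1/470 + 7/9) + 31)*(-94) = (3281/4230 + 31)*(-94) = (134411/4230)*(-94) = -134411/45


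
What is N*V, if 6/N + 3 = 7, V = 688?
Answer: 1032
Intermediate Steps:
N = 3/2 (N = 6/(-3 + 7) = 6/4 = 6*(1/4) = 3/2 ≈ 1.5000)
N*V = (3/2)*688 = 1032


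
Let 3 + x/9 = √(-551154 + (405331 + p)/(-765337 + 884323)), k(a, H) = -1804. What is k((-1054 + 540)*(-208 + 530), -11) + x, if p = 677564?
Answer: -1831 + 117*I*√5130129262034/39662 ≈ -1831.0 + 6681.5*I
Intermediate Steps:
x = -27 + 117*I*√5130129262034/39662 (x = -27 + 9*√(-551154 + (405331 + 677564)/(-765337 + 884323)) = -27 + 9*√(-551154 + 1082895/118986) = -27 + 9*√(-551154 + 1082895*(1/118986)) = -27 + 9*√(-551154 + 360965/39662) = -27 + 9*√(-21859508983/39662) = -27 + 9*(13*I*√5130129262034/39662) = -27 + 117*I*√5130129262034/39662 ≈ -27.0 + 6681.5*I)
k((-1054 + 540)*(-208 + 530), -11) + x = -1804 + (-27 + 117*I*√5130129262034/39662) = -1831 + 117*I*√5130129262034/39662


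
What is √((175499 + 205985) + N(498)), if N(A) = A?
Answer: √381982 ≈ 618.05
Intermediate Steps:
√((175499 + 205985) + N(498)) = √((175499 + 205985) + 498) = √(381484 + 498) = √381982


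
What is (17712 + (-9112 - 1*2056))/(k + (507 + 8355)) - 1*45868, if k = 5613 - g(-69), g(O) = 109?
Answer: -329466572/7183 ≈ -45868.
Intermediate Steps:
k = 5504 (k = 5613 - 1*109 = 5613 - 109 = 5504)
(17712 + (-9112 - 1*2056))/(k + (507 + 8355)) - 1*45868 = (17712 + (-9112 - 1*2056))/(5504 + (507 + 8355)) - 1*45868 = (17712 + (-9112 - 2056))/(5504 + 8862) - 45868 = (17712 - 11168)/14366 - 45868 = 6544*(1/14366) - 45868 = 3272/7183 - 45868 = -329466572/7183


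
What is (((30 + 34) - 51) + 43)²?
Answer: 3136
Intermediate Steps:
(((30 + 34) - 51) + 43)² = ((64 - 51) + 43)² = (13 + 43)² = 56² = 3136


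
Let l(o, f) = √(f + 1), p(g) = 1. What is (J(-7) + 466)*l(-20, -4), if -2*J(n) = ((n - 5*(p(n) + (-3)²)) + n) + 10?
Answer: 493*I*√3 ≈ 853.9*I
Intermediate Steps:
l(o, f) = √(1 + f)
J(n) = 20 - n (J(n) = -(((n - 5*(1 + (-3)²)) + n) + 10)/2 = -(((n - 5*(1 + 9)) + n) + 10)/2 = -(((n - 5*10) + n) + 10)/2 = -(((n - 50) + n) + 10)/2 = -(((-50 + n) + n) + 10)/2 = -((-50 + 2*n) + 10)/2 = -(-40 + 2*n)/2 = 20 - n)
(J(-7) + 466)*l(-20, -4) = ((20 - 1*(-7)) + 466)*√(1 - 4) = ((20 + 7) + 466)*√(-3) = (27 + 466)*(I*√3) = 493*(I*√3) = 493*I*√3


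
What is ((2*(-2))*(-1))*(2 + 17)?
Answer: 76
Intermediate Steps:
((2*(-2))*(-1))*(2 + 17) = -4*(-1)*19 = 4*19 = 76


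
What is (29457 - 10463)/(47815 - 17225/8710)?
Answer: 2545196/6406945 ≈ 0.39726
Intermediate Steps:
(29457 - 10463)/(47815 - 17225/8710) = 18994/(47815 - 17225*1/8710) = 18994/(47815 - 265/134) = 18994/(6406945/134) = 18994*(134/6406945) = 2545196/6406945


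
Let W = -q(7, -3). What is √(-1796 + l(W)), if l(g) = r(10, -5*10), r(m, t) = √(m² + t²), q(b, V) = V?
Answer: √(-1796 + 10*√26) ≈ 41.773*I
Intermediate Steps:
W = 3 (W = -1*(-3) = 3)
l(g) = 10*√26 (l(g) = √(10² + (-5*10)²) = √(100 + (-50)²) = √(100 + 2500) = √2600 = 10*√26)
√(-1796 + l(W)) = √(-1796 + 10*√26)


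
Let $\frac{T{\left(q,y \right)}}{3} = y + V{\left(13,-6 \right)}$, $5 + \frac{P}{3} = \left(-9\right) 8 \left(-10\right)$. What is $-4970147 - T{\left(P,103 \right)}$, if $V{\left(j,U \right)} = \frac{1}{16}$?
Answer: $- \frac{79527299}{16} \approx -4.9705 \cdot 10^{6}$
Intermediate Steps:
$V{\left(j,U \right)} = \frac{1}{16}$
$P = 2145$ ($P = -15 + 3 \left(-9\right) 8 \left(-10\right) = -15 + 3 \left(\left(-72\right) \left(-10\right)\right) = -15 + 3 \cdot 720 = -15 + 2160 = 2145$)
$T{\left(q,y \right)} = \frac{3}{16} + 3 y$ ($T{\left(q,y \right)} = 3 \left(y + \frac{1}{16}\right) = 3 \left(\frac{1}{16} + y\right) = \frac{3}{16} + 3 y$)
$-4970147 - T{\left(P,103 \right)} = -4970147 - \left(\frac{3}{16} + 3 \cdot 103\right) = -4970147 - \left(\frac{3}{16} + 309\right) = -4970147 - \frac{4947}{16} = - \frac{79527299}{16}$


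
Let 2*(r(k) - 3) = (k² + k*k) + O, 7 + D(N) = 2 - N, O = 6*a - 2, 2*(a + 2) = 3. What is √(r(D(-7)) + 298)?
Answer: 11*√10/2 ≈ 17.393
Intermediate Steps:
a = -½ (a = -2 + (½)*3 = -2 + 3/2 = -½ ≈ -0.50000)
O = -5 (O = 6*(-½) - 2 = -3 - 2 = -5)
D(N) = -5 - N (D(N) = -7 + (2 - N) = -5 - N)
r(k) = ½ + k² (r(k) = 3 + ((k² + k*k) - 5)/2 = 3 + ((k² + k²) - 5)/2 = 3 + (2*k² - 5)/2 = 3 + (-5 + 2*k²)/2 = 3 + (-5/2 + k²) = ½ + k²)
√(r(D(-7)) + 298) = √((½ + (-5 - 1*(-7))²) + 298) = √((½ + (-5 + 7)²) + 298) = √((½ + 2²) + 298) = √((½ + 4) + 298) = √(9/2 + 298) = √(605/2) = 11*√10/2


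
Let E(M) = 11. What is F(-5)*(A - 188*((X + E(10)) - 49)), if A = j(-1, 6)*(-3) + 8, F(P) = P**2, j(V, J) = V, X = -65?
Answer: 484375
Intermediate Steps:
A = 11 (A = -1*(-3) + 8 = 3 + 8 = 11)
F(-5)*(A - 188*((X + E(10)) - 49)) = (-5)**2*(11 - 188*((-65 + 11) - 49)) = 25*(11 - 188*(-54 - 49)) = 25*(11 - 188*(-103)) = 25*(11 + 19364) = 25*19375 = 484375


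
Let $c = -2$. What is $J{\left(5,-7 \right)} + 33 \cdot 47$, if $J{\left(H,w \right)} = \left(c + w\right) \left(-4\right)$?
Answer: $1587$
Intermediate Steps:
$J{\left(H,w \right)} = 8 - 4 w$ ($J{\left(H,w \right)} = \left(-2 + w\right) \left(-4\right) = 8 - 4 w$)
$J{\left(5,-7 \right)} + 33 \cdot 47 = \left(8 - -28\right) + 33 \cdot 47 = \left(8 + 28\right) + 1551 = 36 + 1551 = 1587$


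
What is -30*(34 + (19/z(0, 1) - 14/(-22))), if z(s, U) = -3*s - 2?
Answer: -8295/11 ≈ -754.09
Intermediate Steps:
z(s, U) = -2 - 3*s
-30*(34 + (19/z(0, 1) - 14/(-22))) = -30*(34 + (19/(-2 - 3*0) - 14/(-22))) = -30*(34 + (19/(-2 + 0) - 14*(-1/22))) = -30*(34 + (19/(-2) + 7/11)) = -30*(34 + (19*(-1/2) + 7/11)) = -30*(34 + (-19/2 + 7/11)) = -30*(34 - 195/22) = -30*553/22 = -8295/11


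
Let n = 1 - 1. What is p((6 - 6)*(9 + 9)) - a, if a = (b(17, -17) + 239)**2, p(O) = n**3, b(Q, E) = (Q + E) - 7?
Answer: -53824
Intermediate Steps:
n = 0
b(Q, E) = -7 + E + Q (b(Q, E) = (E + Q) - 7 = -7 + E + Q)
p(O) = 0 (p(O) = 0**3 = 0)
a = 53824 (a = ((-7 - 17 + 17) + 239)**2 = (-7 + 239)**2 = 232**2 = 53824)
p((6 - 6)*(9 + 9)) - a = 0 - 1*53824 = 0 - 53824 = -53824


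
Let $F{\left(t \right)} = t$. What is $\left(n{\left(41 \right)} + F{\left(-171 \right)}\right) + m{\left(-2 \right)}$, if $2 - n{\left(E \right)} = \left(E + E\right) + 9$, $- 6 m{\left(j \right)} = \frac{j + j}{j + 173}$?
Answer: $- \frac{133378}{513} \approx -260.0$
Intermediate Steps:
$m{\left(j \right)} = - \frac{j}{3 \left(173 + j\right)}$ ($m{\left(j \right)} = - \frac{\left(j + j\right) \frac{1}{j + 173}}{6} = - \frac{2 j \frac{1}{173 + j}}{6} = - \frac{j}{3 \left(173 + j\right)}$)
$n{\left(E \right)} = -7 - 2 E$ ($n{\left(E \right)} = 2 - \left(\left(E + E\right) + 9\right) = 2 - \left(2 E + 9\right) = 2 - \left(9 + 2 E\right) = -7 - 2 E$)
$\left(n{\left(41 \right)} + F{\left(-171 \right)}\right) + m{\left(-2 \right)} = \left(\left(-7 - 82\right) - 171\right) - - \frac{2}{519 + 3 \left(-2\right)} = \left(\left(-7 - 82\right) - 171\right) - - \frac{2}{519 - 6} = \left(-89 - 171\right) - - \frac{2}{513} = -260 - \left(-2\right) \frac{1}{513} = -260 + \frac{2}{513} = - \frac{133378}{513}$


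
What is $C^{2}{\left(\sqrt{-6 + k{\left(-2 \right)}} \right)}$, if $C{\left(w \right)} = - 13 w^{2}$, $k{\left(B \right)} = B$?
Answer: $10816$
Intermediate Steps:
$C^{2}{\left(\sqrt{-6 + k{\left(-2 \right)}} \right)} = \left(- 13 \left(\sqrt{-6 - 2}\right)^{2}\right)^{2} = \left(- 13 \left(\sqrt{-8}\right)^{2}\right)^{2} = \left(- 13 \left(2 i \sqrt{2}\right)^{2}\right)^{2} = \left(\left(-13\right) \left(-8\right)\right)^{2} = 104^{2} = 10816$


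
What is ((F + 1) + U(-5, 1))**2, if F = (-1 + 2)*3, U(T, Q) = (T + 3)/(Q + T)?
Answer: 81/4 ≈ 20.250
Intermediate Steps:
U(T, Q) = (3 + T)/(Q + T)
F = 3 (F = 1*3 = 3)
((F + 1) + U(-5, 1))**2 = ((3 + 1) + (3 - 5)/(1 - 5))**2 = (4 - 2/(-4))**2 = (4 - 1/4*(-2))**2 = (4 + 1/2)**2 = (9/2)**2 = 81/4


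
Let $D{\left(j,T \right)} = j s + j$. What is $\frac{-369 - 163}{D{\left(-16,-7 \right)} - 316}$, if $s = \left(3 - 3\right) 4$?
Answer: $\frac{133}{83} \approx 1.6024$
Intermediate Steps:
$s = 0$ ($s = 0 \cdot 4 = 0$)
$D{\left(j,T \right)} = j$ ($D{\left(j,T \right)} = j 0 + j = 0 + j = j$)
$\frac{-369 - 163}{D{\left(-16,-7 \right)} - 316} = \frac{-369 - 163}{-16 - 316} = - \frac{532}{-332} = \left(-532\right) \left(- \frac{1}{332}\right) = \frac{133}{83}$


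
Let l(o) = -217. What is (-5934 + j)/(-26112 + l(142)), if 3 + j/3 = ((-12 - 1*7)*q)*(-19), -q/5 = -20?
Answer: -102357/26329 ≈ -3.8876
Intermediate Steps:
q = 100 (q = -5*(-20) = 100)
j = 108291 (j = -9 + 3*(((-12 - 1*7)*100)*(-19)) = -9 + 3*(((-12 - 7)*100)*(-19)) = -9 + 3*(-19*100*(-19)) = -9 + 3*(-1900*(-19)) = -9 + 3*36100 = -9 + 108300 = 108291)
(-5934 + j)/(-26112 + l(142)) = (-5934 + 108291)/(-26112 - 217) = 102357/(-26329) = 102357*(-1/26329) = -102357/26329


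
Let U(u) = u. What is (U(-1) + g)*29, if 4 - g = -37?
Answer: 1160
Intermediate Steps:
g = 41 (g = 4 - 1*(-37) = 4 + 37 = 41)
(U(-1) + g)*29 = (-1 + 41)*29 = 40*29 = 1160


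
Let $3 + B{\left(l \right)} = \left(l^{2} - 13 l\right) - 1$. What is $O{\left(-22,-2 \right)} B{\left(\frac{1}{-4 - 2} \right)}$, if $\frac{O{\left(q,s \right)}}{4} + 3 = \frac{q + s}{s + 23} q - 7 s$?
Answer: $- \frac{16445}{63} \approx -261.03$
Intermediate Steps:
$O{\left(q,s \right)} = -12 - 28 s + \frac{4 q \left(q + s\right)}{23 + s}$ ($O{\left(q,s \right)} = -12 + 4 \left(\frac{q + s}{s + 23} q - 7 s\right) = -12 + 4 \left(\frac{q + s}{23 + s} q - 7 s\right) = -12 + 4 \left(\frac{q \left(q + s\right)}{23 + s} - 7 s\right) = -12 + 4 \left(- 7 s + \frac{q \left(q + s\right)}{23 + s}\right) = -12 + \left(- 28 s + \frac{4 q \left(q + s\right)}{23 + s}\right) = -12 - 28 s + \frac{4 q \left(q + s\right)}{23 + s}$)
$B{\left(l \right)} = -4 + l^{2} - 13 l$ ($B{\left(l \right)} = -3 - \left(1 - l^{2} + 13 l\right) = -4 + l^{2} - 13 l$)
$O{\left(-22,-2 \right)} B{\left(\frac{1}{-4 - 2} \right)} = \frac{4 \left(-69 + \left(-22\right)^{2} - -328 - 7 \left(-2\right)^{2} - -44\right)}{23 - 2} \left(-4 + \left(\frac{1}{-4 - 2}\right)^{2} - \frac{13}{-4 - 2}\right) = \frac{4 \left(-69 + 484 + 328 - 28 + 44\right)}{21} \left(-4 + \left(\frac{1}{-6}\right)^{2} - \frac{13}{-6}\right) = 4 \cdot \frac{1}{21} \left(-69 + 484 + 328 - 28 + 44\right) \left(-4 + \left(- \frac{1}{6}\right)^{2} - - \frac{13}{6}\right) = 4 \cdot \frac{1}{21} \cdot 759 \left(-4 + \frac{1}{36} + \frac{13}{6}\right) = \frac{1012}{7} \left(- \frac{65}{36}\right) = - \frac{16445}{63}$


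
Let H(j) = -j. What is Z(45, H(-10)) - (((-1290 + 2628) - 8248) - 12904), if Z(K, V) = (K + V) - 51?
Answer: 19818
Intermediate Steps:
Z(K, V) = -51 + K + V
Z(45, H(-10)) - (((-1290 + 2628) - 8248) - 12904) = (-51 + 45 - 1*(-10)) - (((-1290 + 2628) - 8248) - 12904) = (-51 + 45 + 10) - ((1338 - 8248) - 12904) = 4 - (-6910 - 12904) = 4 - 1*(-19814) = 4 + 19814 = 19818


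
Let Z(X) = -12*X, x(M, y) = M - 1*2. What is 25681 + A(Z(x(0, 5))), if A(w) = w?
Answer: 25705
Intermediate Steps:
x(M, y) = -2 + M (x(M, y) = M - 2 = -2 + M)
25681 + A(Z(x(0, 5))) = 25681 - 12*(-2 + 0) = 25681 - 12*(-2) = 25681 + 24 = 25705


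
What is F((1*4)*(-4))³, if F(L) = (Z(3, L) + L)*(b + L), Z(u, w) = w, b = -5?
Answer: 303464448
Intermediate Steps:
F(L) = 2*L*(-5 + L) (F(L) = (L + L)*(-5 + L) = (2*L)*(-5 + L) = 2*L*(-5 + L))
F((1*4)*(-4))³ = (2*((1*4)*(-4))*(-5 + (1*4)*(-4)))³ = (2*(4*(-4))*(-5 + 4*(-4)))³ = (2*(-16)*(-5 - 16))³ = (2*(-16)*(-21))³ = 672³ = 303464448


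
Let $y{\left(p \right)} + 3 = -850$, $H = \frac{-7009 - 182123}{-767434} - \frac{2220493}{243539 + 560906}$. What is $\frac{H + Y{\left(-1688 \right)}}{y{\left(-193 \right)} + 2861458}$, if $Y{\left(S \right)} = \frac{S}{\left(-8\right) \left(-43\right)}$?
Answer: $- \frac{98497929819988}{37969401019515720975} \approx -2.5941 \cdot 10^{-6}$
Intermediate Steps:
$Y{\left(S \right)} = \frac{S}{344}$
$H = - \frac{775967766611}{308679222065}$ ($H = \left(-189132\right) \left(- \frac{1}{767434}\right) - \frac{2220493}{804445} = \frac{94566}{383717} - \frac{2220493}{804445} = - \frac{775967766611}{308679222065} \approx -2.5138$)
$y{\left(p \right)} = -853$ ($y{\left(p \right)} = -3 - 850 = -853$)
$\frac{H + Y{\left(-1688 \right)}}{y{\left(-193 \right)} + 2861458} = \frac{- \frac{775967766611}{308679222065} + \frac{1}{344} \left(-1688\right)}{-853 + 2861458} = \frac{- \frac{775967766611}{308679222065} - \frac{211}{43}}{2860605} = \left(- \frac{98497929819988}{13273206548795}\right) \frac{1}{2860605} = - \frac{98497929819988}{37969401019515720975}$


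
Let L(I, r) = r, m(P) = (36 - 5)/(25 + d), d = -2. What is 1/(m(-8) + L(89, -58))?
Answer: -23/1303 ≈ -0.017652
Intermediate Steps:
m(P) = 31/23 (m(P) = (36 - 5)/(25 - 2) = 31/23)
1/(m(-8) + L(89, -58)) = 1/(31/23 - 58) = 1/(-1303/23) = -23/1303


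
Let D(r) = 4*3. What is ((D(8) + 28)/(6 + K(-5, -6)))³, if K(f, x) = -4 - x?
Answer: 125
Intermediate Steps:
D(r) = 12
((D(8) + 28)/(6 + K(-5, -6)))³ = ((12 + 28)/(6 + (-4 - 1*(-6))))³ = (40/(6 + (-4 + 6)))³ = (40/(6 + 2))³ = (40/8)³ = (40*(⅛))³ = 5³ = 125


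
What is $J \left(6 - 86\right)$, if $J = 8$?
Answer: $-640$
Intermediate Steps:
$J \left(6 - 86\right) = 8 \left(6 - 86\right) = 8 \left(-80\right) = -640$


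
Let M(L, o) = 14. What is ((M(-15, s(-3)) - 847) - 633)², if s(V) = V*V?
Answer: 2149156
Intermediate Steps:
s(V) = V²
((M(-15, s(-3)) - 847) - 633)² = ((14 - 847) - 633)² = (-833 - 633)² = (-1466)² = 2149156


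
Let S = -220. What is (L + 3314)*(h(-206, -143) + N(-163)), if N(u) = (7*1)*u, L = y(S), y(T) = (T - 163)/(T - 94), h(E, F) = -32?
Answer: -1221068367/314 ≈ -3.8888e+6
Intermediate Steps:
y(T) = (-163 + T)/(-94 + T)
L = 383/314 (L = (-163 - 220)/(-94 - 220) = -383/(-314) = -1/314*(-383) = 383/314 ≈ 1.2197)
N(u) = 7*u
(L + 3314)*(h(-206, -143) + N(-163)) = (383/314 + 3314)*(-32 + 7*(-163)) = 1040979*(-32 - 1141)/314 = (1040979/314)*(-1173) = -1221068367/314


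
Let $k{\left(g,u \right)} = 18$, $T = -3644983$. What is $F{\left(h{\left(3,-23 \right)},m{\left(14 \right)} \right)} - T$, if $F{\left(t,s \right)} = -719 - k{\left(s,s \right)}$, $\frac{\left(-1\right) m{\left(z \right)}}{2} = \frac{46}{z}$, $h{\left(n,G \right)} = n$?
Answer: $3644246$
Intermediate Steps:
$m{\left(z \right)} = - \frac{92}{z}$ ($m{\left(z \right)} = - 2 \frac{46}{z} = - \frac{92}{z}$)
$F{\left(t,s \right)} = -737$ ($F{\left(t,s \right)} = -719 - 18 = -737$)
$F{\left(h{\left(3,-23 \right)},m{\left(14 \right)} \right)} - T = -737 - -3644983 = -737 + 3644983 = 3644246$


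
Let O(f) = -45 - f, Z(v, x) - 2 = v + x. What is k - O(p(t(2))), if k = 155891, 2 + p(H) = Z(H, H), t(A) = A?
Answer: 155940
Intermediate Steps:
Z(v, x) = 2 + v + x (Z(v, x) = 2 + (v + x) = 2 + v + x)
p(H) = 2*H (p(H) = -2 + (2 + H + H) = -2 + (2 + 2*H) = 2*H)
k - O(p(t(2))) = 155891 - (-45 - 2*2) = 155891 - (-45 - 1*4) = 155891 - (-45 - 4) = 155891 - 1*(-49) = 155891 + 49 = 155940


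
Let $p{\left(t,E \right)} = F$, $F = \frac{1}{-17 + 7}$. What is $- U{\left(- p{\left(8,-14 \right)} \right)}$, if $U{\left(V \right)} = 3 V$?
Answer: $- \frac{3}{10} \approx -0.3$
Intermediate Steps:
$F = - \frac{1}{10}$ ($F = \frac{1}{-10} = - \frac{1}{10} \approx -0.1$)
$p{\left(t,E \right)} = - \frac{1}{10}$
$- U{\left(- p{\left(8,-14 \right)} \right)} = - 3 \left(\left(-1\right) \left(- \frac{1}{10}\right)\right) = - \frac{3}{10}$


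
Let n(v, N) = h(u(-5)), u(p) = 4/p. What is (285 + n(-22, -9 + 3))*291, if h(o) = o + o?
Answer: 412347/5 ≈ 82469.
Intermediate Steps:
h(o) = 2*o
n(v, N) = -8/5 (n(v, N) = 2*(4/(-5)) = 2*(4*(-⅕)) = 2*(-⅘) = -8/5)
(285 + n(-22, -9 + 3))*291 = (285 - 8/5)*291 = (1417/5)*291 = 412347/5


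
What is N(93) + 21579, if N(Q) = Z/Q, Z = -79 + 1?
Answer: 668923/31 ≈ 21578.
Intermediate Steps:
Z = -78
N(Q) = -78/Q
N(93) + 21579 = -78/93 + 21579 = -78*1/93 + 21579 = -26/31 + 21579 = 668923/31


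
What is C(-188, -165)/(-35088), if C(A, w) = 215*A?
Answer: 235/204 ≈ 1.1520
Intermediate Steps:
C(-188, -165)/(-35088) = (215*(-188))/(-35088) = -40420*(-1/35088) = 235/204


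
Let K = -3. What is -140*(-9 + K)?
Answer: 1680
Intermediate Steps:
-140*(-9 + K) = -140*(-9 - 3) = -140*(-12) = -1*(-1680) = 1680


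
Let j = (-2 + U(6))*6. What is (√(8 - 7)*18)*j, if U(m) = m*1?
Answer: 432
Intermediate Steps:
U(m) = m
j = 24 (j = (-2 + 6)*6 = 4*6 = 24)
(√(8 - 7)*18)*j = (√(8 - 7)*18)*24 = (√1*18)*24 = (1*18)*24 = 18*24 = 432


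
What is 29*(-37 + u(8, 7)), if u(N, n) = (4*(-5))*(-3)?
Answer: 667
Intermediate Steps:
u(N, n) = 60 (u(N, n) = -20*(-3) = 60)
29*(-37 + u(8, 7)) = 29*(-37 + 60) = 29*23 = 667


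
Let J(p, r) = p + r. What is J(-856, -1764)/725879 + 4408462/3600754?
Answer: 1595288006309/1306855856383 ≈ 1.2207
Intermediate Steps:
J(-856, -1764)/725879 + 4408462/3600754 = (-856 - 1764)/725879 + 4408462/3600754 = -2620*1/725879 + 4408462*(1/3600754) = -2620/725879 + 2204231/1800377 = 1595288006309/1306855856383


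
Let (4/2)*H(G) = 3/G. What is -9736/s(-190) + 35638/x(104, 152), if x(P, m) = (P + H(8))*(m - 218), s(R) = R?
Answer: 240708668/5226045 ≈ 46.059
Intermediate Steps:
H(G) = 3/(2*G) (H(G) = (3/G)/2 = 3/(2*G))
x(P, m) = (-218 + m)*(3/16 + P) (x(P, m) = (P + (3/2)/8)*(m - 218) = (P + (3/2)*(⅛))*(-218 + m) = (P + 3/16)*(-218 + m) = (3/16 + P)*(-218 + m) = (-218 + m)*(3/16 + P))
-9736/s(-190) + 35638/x(104, 152) = -9736/(-190) + 35638/(-327/8 - 218*104 + (3/16)*152 + 104*152) = -9736*(-1/190) + 35638/(-327/8 - 22672 + 57/2 + 15808) = 4868/95 + 35638/(-55011/8) = 4868/95 + 35638*(-8/55011) = 4868/95 - 285104/55011 = 240708668/5226045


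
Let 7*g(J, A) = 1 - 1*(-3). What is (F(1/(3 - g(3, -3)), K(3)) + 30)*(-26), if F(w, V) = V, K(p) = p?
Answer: -858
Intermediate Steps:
g(J, A) = 4/7 (g(J, A) = (1 - 1*(-3))/7 = (1 + 3)/7 = (⅐)*4 = 4/7)
(F(1/(3 - g(3, -3)), K(3)) + 30)*(-26) = (3 + 30)*(-26) = 33*(-26) = -858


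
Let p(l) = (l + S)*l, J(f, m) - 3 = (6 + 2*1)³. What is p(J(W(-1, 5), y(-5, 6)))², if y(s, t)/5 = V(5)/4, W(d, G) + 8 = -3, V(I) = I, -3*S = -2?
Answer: 634738857025/9 ≈ 7.0527e+10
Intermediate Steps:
S = ⅔ (S = -⅓*(-2) = ⅔ ≈ 0.66667)
W(d, G) = -11 (W(d, G) = -8 - 3 = -11)
y(s, t) = 25/4 (y(s, t) = 5*(5/4) = 25/4)
J(f, m) = 515 (J(f, m) = 3 + (6 + 2*1)³ = 3 + (6 + 2)³ = 3 + 8³ = 3 + 512 = 515)
p(l) = l*(⅔ + l) (p(l) = (l + ⅔)*l = (⅔ + l)*l = l*(⅔ + l))
p(J(W(-1, 5), y(-5, 6)))² = ((⅓)*515*(2 + 3*515))² = ((⅓)*515*(2 + 1545))² = ((⅓)*515*1547)² = (796705/3)² = 634738857025/9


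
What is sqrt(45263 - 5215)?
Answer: 4*sqrt(2503) ≈ 200.12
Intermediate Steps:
sqrt(45263 - 5215) = sqrt(40048) = 4*sqrt(2503)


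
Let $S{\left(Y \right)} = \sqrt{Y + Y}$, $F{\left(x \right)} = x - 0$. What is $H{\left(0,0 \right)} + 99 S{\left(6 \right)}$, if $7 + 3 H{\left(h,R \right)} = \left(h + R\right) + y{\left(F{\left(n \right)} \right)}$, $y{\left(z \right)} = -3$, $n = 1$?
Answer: $- \frac{10}{3} + 198 \sqrt{3} \approx 339.61$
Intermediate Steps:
$F{\left(x \right)} = x$ ($F{\left(x \right)} = x + 0 = x$)
$H{\left(h,R \right)} = - \frac{10}{3} + \frac{R}{3} + \frac{h}{3}$ ($H{\left(h,R \right)} = - \frac{7}{3} + \frac{\left(h + R\right) - 3}{3} = - \frac{7}{3} + \frac{\left(R + h\right) - 3}{3} = - \frac{7}{3} + \frac{-3 + R + h}{3} = - \frac{7}{3} + \left(-1 + \frac{R}{3} + \frac{h}{3}\right) = - \frac{10}{3} + \frac{R}{3} + \frac{h}{3}$)
$S{\left(Y \right)} = \sqrt{2} \sqrt{Y}$ ($S{\left(Y \right)} = \sqrt{2 Y} = \sqrt{2} \sqrt{Y}$)
$H{\left(0,0 \right)} + 99 S{\left(6 \right)} = \left(- \frac{10}{3} + \frac{1}{3} \cdot 0 + \frac{1}{3} \cdot 0\right) + 99 \sqrt{2} \sqrt{6} = \left(- \frac{10}{3} + 0 + 0\right) + 99 \cdot 2 \sqrt{3} = - \frac{10}{3} + 198 \sqrt{3}$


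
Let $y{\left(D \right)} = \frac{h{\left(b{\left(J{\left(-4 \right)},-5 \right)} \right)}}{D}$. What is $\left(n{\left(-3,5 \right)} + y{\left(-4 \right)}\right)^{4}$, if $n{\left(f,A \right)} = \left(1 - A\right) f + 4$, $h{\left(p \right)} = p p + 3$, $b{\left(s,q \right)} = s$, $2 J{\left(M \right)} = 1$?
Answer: $\frac{3486784401}{65536} \approx 53204.0$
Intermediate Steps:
$J{\left(M \right)} = \frac{1}{2}$ ($J{\left(M \right)} = \frac{1}{2} \cdot 1 = \frac{1}{2}$)
$h{\left(p \right)} = 3 + p^{2}$ ($h{\left(p \right)} = p^{2} + 3 = 3 + p^{2}$)
$y{\left(D \right)} = \frac{13}{4 D}$ ($y{\left(D \right)} = \frac{3 + \left(\frac{1}{2}\right)^{2}}{D} = \frac{3 + \frac{1}{4}}{D} = \frac{13}{4 D}$)
$n{\left(f,A \right)} = 4 + f \left(1 - A\right)$ ($n{\left(f,A \right)} = f \left(1 - A\right) + 4 = 4 + f \left(1 - A\right)$)
$\left(n{\left(-3,5 \right)} + y{\left(-4 \right)}\right)^{4} = \left(\left(4 - 3 - 5 \left(-3\right)\right) + \frac{13}{4 \left(-4\right)}\right)^{4} = \left(\left(4 - 3 + 15\right) + \frac{13}{4} \left(- \frac{1}{4}\right)\right)^{4} = \left(16 - \frac{13}{16}\right)^{4} = \left(\frac{243}{16}\right)^{4} = \frac{3486784401}{65536}$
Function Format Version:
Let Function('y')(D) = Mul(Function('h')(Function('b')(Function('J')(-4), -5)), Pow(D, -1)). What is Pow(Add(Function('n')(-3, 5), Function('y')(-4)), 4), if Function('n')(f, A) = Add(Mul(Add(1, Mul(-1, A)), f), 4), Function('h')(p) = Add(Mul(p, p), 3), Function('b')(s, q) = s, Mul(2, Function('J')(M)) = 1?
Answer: Rational(3486784401, 65536) ≈ 53204.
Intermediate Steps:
Function('J')(M) = Rational(1, 2) (Function('J')(M) = Mul(Rational(1, 2), 1) = Rational(1, 2))
Function('h')(p) = Add(3, Pow(p, 2)) (Function('h')(p) = Add(Pow(p, 2), 3) = Add(3, Pow(p, 2)))
Function('y')(D) = Mul(Rational(13, 4), Pow(D, -1)) (Function('y')(D) = Mul(Add(3, Pow(Rational(1, 2), 2)), Pow(D, -1)) = Mul(Add(3, Rational(1, 4)), Pow(D, -1)) = Mul(Rational(13, 4), Pow(D, -1)))
Function('n')(f, A) = Add(4, Mul(f, Add(1, Mul(-1, A)))) (Function('n')(f, A) = Add(Mul(f, Add(1, Mul(-1, A))), 4) = Add(4, Mul(f, Add(1, Mul(-1, A)))))
Pow(Add(Function('n')(-3, 5), Function('y')(-4)), 4) = Pow(Add(Add(4, -3, Mul(-1, 5, -3)), Mul(Rational(13, 4), Pow(-4, -1))), 4) = Pow(Add(Add(4, -3, 15), Mul(Rational(13, 4), Rational(-1, 4))), 4) = Pow(Add(16, Rational(-13, 16)), 4) = Pow(Rational(243, 16), 4) = Rational(3486784401, 65536)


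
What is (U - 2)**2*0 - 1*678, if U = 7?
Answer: -678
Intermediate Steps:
(U - 2)**2*0 - 1*678 = (7 - 2)**2*0 - 1*678 = 5**2*0 - 678 = 25*0 - 678 = 0 - 678 = -678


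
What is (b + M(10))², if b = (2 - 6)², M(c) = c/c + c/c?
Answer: 324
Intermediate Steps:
M(c) = 2 (M(c) = 1 + 1 = 2)
b = 16 (b = (-4)² = 16)
(b + M(10))² = (16 + 2)² = 18² = 324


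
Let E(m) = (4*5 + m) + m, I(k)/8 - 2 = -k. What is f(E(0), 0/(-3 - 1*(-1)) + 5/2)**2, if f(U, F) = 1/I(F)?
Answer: 1/16 ≈ 0.062500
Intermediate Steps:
I(k) = 16 - 8*k (I(k) = 16 + 8*(-k) = 16 - 8*k)
E(m) = 20 + 2*m (E(m) = (20 + m) + m = 20 + 2*m)
f(U, F) = 1/(16 - 8*F)
f(E(0), 0/(-3 - 1*(-1)) + 5/2)**2 = (-1/(-16 + 8*(0/(-3 - 1*(-1)) + 5/2)))**2 = (-1/(-16 + 8*(0/(-3 + 1) + 5*(1/2))))**2 = (-1/(-16 + 8*(0/(-2) + 5/2)))**2 = (-1/(-16 + 8*(0*(-1/2) + 5/2)))**2 = (-1/(-16 + 8*(0 + 5/2)))**2 = (-1/(-16 + 8*(5/2)))**2 = (-1/(-16 + 20))**2 = (-1/4)**2 = 1/16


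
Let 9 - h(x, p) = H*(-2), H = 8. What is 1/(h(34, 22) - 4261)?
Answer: -1/4236 ≈ -0.00023607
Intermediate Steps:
h(x, p) = 25 (h(x, p) = 9 - 8*(-2) = 9 - 1*(-16) = 9 + 16 = 25)
1/(h(34, 22) - 4261) = 1/(25 - 4261) = 1/(-4236) = -1/4236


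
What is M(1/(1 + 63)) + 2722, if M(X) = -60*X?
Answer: 43537/16 ≈ 2721.1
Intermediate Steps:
M(1/(1 + 63)) + 2722 = -60/(1 + 63) + 2722 = -60/64 + 2722 = -60*1/64 + 2722 = -15/16 + 2722 = 43537/16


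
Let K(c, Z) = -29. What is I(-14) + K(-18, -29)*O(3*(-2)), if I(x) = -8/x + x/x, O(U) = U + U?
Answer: 2447/7 ≈ 349.57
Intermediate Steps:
O(U) = 2*U
I(x) = 1 - 8/x (I(x) = -8/x + 1 = 1 - 8/x)
I(-14) + K(-18, -29)*O(3*(-2)) = (-8 - 14)/(-14) - 58*3*(-2) = -1/14*(-22) - 58*(-6) = 11/7 - 29*(-12) = 11/7 + 348 = 2447/7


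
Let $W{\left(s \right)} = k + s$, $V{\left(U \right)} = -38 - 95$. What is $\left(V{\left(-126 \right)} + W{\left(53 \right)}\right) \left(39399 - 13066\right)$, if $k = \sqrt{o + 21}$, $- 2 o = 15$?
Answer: $-2106640 + \frac{78999 \sqrt{6}}{2} \approx -2.0099 \cdot 10^{6}$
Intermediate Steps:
$o = - \frac{15}{2}$ ($o = \left(- \frac{1}{2}\right) 15 = - \frac{15}{2} \approx -7.5$)
$V{\left(U \right)} = -133$
$k = \frac{3 \sqrt{6}}{2}$ ($k = \sqrt{- \frac{15}{2} + 21} = \sqrt{\frac{27}{2}} = \frac{3 \sqrt{6}}{2} \approx 3.6742$)
$W{\left(s \right)} = s + \frac{3 \sqrt{6}}{2}$ ($W{\left(s \right)} = \frac{3 \sqrt{6}}{2} + s = s + \frac{3 \sqrt{6}}{2}$)
$\left(V{\left(-126 \right)} + W{\left(53 \right)}\right) \left(39399 - 13066\right) = \left(-133 + \left(53 + \frac{3 \sqrt{6}}{2}\right)\right) \left(39399 - 13066\right) = \left(-80 + \frac{3 \sqrt{6}}{2}\right) 26333 = -2106640 + \frac{78999 \sqrt{6}}{2}$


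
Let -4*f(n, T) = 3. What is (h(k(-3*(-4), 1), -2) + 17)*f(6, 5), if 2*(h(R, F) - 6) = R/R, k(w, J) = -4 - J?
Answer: -141/8 ≈ -17.625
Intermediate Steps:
f(n, T) = -¾ (f(n, T) = -¼*3 = -¾)
h(R, F) = 13/2 (h(R, F) = 6 + (R/R)/2 = 6 + (½)*1 = 6 + ½ = 13/2)
(h(k(-3*(-4), 1), -2) + 17)*f(6, 5) = (13/2 + 17)*(-¾) = (47/2)*(-¾) = -141/8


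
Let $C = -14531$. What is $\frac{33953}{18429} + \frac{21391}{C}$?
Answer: $\frac{99156304}{267791799} \approx 0.37027$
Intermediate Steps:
$\frac{33953}{18429} + \frac{21391}{C} = \frac{33953}{18429} + \frac{21391}{-14531} = 33953 \cdot \frac{1}{18429} + 21391 \left(- \frac{1}{14531}\right) = \frac{33953}{18429} - \frac{21391}{14531} = \frac{99156304}{267791799}$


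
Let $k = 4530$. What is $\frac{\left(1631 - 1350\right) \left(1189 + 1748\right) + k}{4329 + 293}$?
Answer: $\frac{829827}{4622} \approx 179.54$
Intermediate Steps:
$\frac{\left(1631 - 1350\right) \left(1189 + 1748\right) + k}{4329 + 293} = \frac{\left(1631 - 1350\right) \left(1189 + 1748\right) + 4530}{4329 + 293} = \frac{281 \cdot 2937 + 4530}{4622} = \left(825297 + 4530\right) \frac{1}{4622} = 829827 \cdot \frac{1}{4622} = \frac{829827}{4622}$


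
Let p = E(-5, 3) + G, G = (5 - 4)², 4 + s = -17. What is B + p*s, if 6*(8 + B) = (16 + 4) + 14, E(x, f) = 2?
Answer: -196/3 ≈ -65.333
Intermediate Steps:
B = -7/3 (B = -8 + ((16 + 4) + 14)/6 = -8 + (20 + 14)/6 = -8 + (⅙)*34 = -8 + 17/3 = -7/3 ≈ -2.3333)
s = -21 (s = -4 - 17 = -21)
G = 1 (G = 1² = 1)
p = 3 (p = 2 + 1 = 3)
B + p*s = -7/3 + 3*(-21) = -7/3 - 63 = -196/3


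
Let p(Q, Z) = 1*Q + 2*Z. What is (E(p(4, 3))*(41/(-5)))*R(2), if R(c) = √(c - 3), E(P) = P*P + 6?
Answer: -4346*I/5 ≈ -869.2*I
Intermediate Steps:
p(Q, Z) = Q + 2*Z
E(P) = 6 + P² (E(P) = P² + 6 = 6 + P²)
R(c) = √(-3 + c)
(E(p(4, 3))*(41/(-5)))*R(2) = ((6 + (4 + 2*3)²)*(41/(-5)))*√(-3 + 2) = ((6 + (4 + 6)²)*(41*(-⅕)))*√(-1) = ((6 + 10²)*(-41/5))*I = ((6 + 100)*(-41/5))*I = (106*(-41/5))*I = -4346*I/5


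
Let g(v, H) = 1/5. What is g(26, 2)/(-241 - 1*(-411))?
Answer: 1/850 ≈ 0.0011765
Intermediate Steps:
g(v, H) = ⅕
g(26, 2)/(-241 - 1*(-411)) = 1/(5*(-241 - 1*(-411))) = 1/(5*(-241 + 411)) = (⅕)/170 = (⅕)*(1/170) = 1/850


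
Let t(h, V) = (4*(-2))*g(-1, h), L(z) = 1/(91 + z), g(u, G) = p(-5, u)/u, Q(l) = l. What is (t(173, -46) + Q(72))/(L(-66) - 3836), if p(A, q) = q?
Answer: -1600/95899 ≈ -0.016684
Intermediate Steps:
g(u, G) = 1 (g(u, G) = u/u = 1)
t(h, V) = -8 (t(h, V) = (4*(-2))*1 = -8*1 = -8)
(t(173, -46) + Q(72))/(L(-66) - 3836) = (-8 + 72)/(1/(91 - 66) - 3836) = 64/(1/25 - 3836) = 64/(-95899/25) = 64*(-25/95899) = -1600/95899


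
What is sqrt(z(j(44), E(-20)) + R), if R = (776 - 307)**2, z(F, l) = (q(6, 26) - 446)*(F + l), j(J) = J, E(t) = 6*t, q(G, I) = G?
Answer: sqrt(253401) ≈ 503.39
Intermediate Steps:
z(F, l) = -440*F - 440*l (z(F, l) = (6 - 446)*(F + l) = -440*(F + l) = -440*F - 440*l)
R = 219961 (R = 469**2 = 219961)
sqrt(z(j(44), E(-20)) + R) = sqrt((-440*44 - 2640*(-20)) + 219961) = sqrt((-19360 - 440*(-120)) + 219961) = sqrt((-19360 + 52800) + 219961) = sqrt(33440 + 219961) = sqrt(253401)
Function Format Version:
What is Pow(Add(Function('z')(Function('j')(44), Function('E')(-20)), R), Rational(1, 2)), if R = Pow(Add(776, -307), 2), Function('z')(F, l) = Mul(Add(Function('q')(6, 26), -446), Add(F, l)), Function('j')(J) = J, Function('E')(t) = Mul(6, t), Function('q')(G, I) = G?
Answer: Pow(253401, Rational(1, 2)) ≈ 503.39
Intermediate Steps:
Function('z')(F, l) = Add(Mul(-440, F), Mul(-440, l)) (Function('z')(F, l) = Mul(Add(6, -446), Add(F, l)) = Mul(-440, Add(F, l)) = Add(Mul(-440, F), Mul(-440, l)))
R = 219961 (R = Pow(469, 2) = 219961)
Pow(Add(Function('z')(Function('j')(44), Function('E')(-20)), R), Rational(1, 2)) = Pow(Add(Add(Mul(-440, 44), Mul(-440, Mul(6, -20))), 219961), Rational(1, 2)) = Pow(Add(Add(-19360, Mul(-440, -120)), 219961), Rational(1, 2)) = Pow(Add(Add(-19360, 52800), 219961), Rational(1, 2)) = Pow(Add(33440, 219961), Rational(1, 2)) = Pow(253401, Rational(1, 2))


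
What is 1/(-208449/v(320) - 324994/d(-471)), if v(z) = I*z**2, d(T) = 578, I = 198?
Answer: -651059200/366079935129 ≈ -0.0017785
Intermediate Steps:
v(z) = 198*z**2
1/(-208449/v(320) - 324994/d(-471)) = 1/(-208449/(198*320**2) - 324994/578) = 1/(-208449/(198*102400) - 324994*1/578) = 1/(-208449/20275200 - 162497/289) = 1/(-208449*1/20275200 - 162497/289) = 1/(-23161/2252800 - 162497/289) = 1/(-366079935129/651059200) = -651059200/366079935129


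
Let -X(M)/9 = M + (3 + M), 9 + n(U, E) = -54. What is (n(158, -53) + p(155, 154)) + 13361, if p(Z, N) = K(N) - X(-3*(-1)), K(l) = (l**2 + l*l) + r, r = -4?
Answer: 60807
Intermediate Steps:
n(U, E) = -63 (n(U, E) = -9 - 54 = -63)
K(l) = -4 + 2*l**2 (K(l) = (l**2 + l*l) - 4 = (l**2 + l**2) - 4 = 2*l**2 - 4 = -4 + 2*l**2)
X(M) = -27 - 18*M (X(M) = -9*(M + (3 + M)) = -9*(3 + 2*M) = -27 - 18*M)
p(Z, N) = 77 + 2*N**2 (p(Z, N) = (-4 + 2*N**2) - (-27 - (-54)*(-1)) = (-4 + 2*N**2) - (-27 - 18*3) = (-4 + 2*N**2) - (-27 - 54) = (-4 + 2*N**2) - 1*(-81) = (-4 + 2*N**2) + 81 = 77 + 2*N**2)
(n(158, -53) + p(155, 154)) + 13361 = (-63 + (77 + 2*154**2)) + 13361 = (-63 + (77 + 2*23716)) + 13361 = (-63 + (77 + 47432)) + 13361 = (-63 + 47509) + 13361 = 47446 + 13361 = 60807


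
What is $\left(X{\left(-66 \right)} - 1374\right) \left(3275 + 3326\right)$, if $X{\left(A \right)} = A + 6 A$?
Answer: $-12119436$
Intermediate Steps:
$X{\left(A \right)} = 7 A$
$\left(X{\left(-66 \right)} - 1374\right) \left(3275 + 3326\right) = \left(7 \left(-66\right) - 1374\right) \left(3275 + 3326\right) = \left(-462 - 1374\right) 6601 = \left(-1836\right) 6601 = -12119436$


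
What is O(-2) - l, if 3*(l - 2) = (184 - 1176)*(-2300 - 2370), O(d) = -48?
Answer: -4632790/3 ≈ -1.5443e+6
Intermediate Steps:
l = 4632646/3 (l = 2 + ((184 - 1176)*(-2300 - 2370))/3 = 2 + (-992*(-4670))/3 = 2 + (⅓)*4632640 = 2 + 4632640/3 = 4632646/3 ≈ 1.5442e+6)
O(-2) - l = -48 - 1*4632646/3 = -48 - 4632646/3 = -4632790/3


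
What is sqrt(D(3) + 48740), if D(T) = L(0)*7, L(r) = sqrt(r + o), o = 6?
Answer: sqrt(48740 + 7*sqrt(6)) ≈ 220.81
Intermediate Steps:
L(r) = sqrt(6 + r) (L(r) = sqrt(r + 6) = sqrt(6 + r))
D(T) = 7*sqrt(6) (D(T) = sqrt(6 + 0)*7 = sqrt(6)*7 = 7*sqrt(6))
sqrt(D(3) + 48740) = sqrt(7*sqrt(6) + 48740) = sqrt(48740 + 7*sqrt(6))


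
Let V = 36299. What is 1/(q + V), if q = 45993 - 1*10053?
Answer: 1/72239 ≈ 1.3843e-5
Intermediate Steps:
q = 35940 (q = 45993 - 10053 = 35940)
1/(q + V) = 1/(35940 + 36299) = 1/72239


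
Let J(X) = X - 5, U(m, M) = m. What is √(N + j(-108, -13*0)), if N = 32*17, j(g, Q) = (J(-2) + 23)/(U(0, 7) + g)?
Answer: 2*√11013/9 ≈ 23.321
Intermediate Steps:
J(X) = -5 + X
j(g, Q) = 16/g (j(g, Q) = ((-5 - 2) + 23)/(0 + g) = (-7 + 23)/g = 16/g)
N = 544
√(N + j(-108, -13*0)) = √(544 + 16/(-108)) = √(544 + 16*(-1/108)) = √(544 - 4/27) = √(14684/27) = 2*√11013/9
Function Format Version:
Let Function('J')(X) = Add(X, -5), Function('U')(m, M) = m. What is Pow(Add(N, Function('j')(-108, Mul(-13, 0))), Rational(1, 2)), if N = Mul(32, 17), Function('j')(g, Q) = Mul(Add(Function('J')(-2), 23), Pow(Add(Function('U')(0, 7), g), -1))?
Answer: Mul(Rational(2, 9), Pow(11013, Rational(1, 2))) ≈ 23.321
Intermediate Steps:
Function('J')(X) = Add(-5, X)
Function('j')(g, Q) = Mul(16, Pow(g, -1)) (Function('j')(g, Q) = Mul(Add(Add(-5, -2), 23), Pow(Add(0, g), -1)) = Mul(Add(-7, 23), Pow(g, -1)) = Mul(16, Pow(g, -1)))
N = 544
Pow(Add(N, Function('j')(-108, Mul(-13, 0))), Rational(1, 2)) = Pow(Add(544, Mul(16, Pow(-108, -1))), Rational(1, 2)) = Pow(Add(544, Mul(16, Rational(-1, 108))), Rational(1, 2)) = Pow(Add(544, Rational(-4, 27)), Rational(1, 2)) = Pow(Rational(14684, 27), Rational(1, 2)) = Mul(Rational(2, 9), Pow(11013, Rational(1, 2)))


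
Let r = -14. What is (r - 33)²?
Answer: 2209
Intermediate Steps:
(r - 33)² = (-14 - 33)² = (-47)² = 2209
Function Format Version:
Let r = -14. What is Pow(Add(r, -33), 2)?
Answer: 2209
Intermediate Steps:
Pow(Add(r, -33), 2) = Pow(Add(-14, -33), 2) = Pow(-47, 2) = 2209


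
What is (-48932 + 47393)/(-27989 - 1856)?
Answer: 1539/29845 ≈ 0.051566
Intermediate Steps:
(-48932 + 47393)/(-27989 - 1856) = -1539/(-29845) = -1539*(-1/29845) = 1539/29845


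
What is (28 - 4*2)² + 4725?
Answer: 5125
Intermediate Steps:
(28 - 4*2)² + 4725 = (28 - 8)² + 4725 = 20² + 4725 = 400 + 4725 = 5125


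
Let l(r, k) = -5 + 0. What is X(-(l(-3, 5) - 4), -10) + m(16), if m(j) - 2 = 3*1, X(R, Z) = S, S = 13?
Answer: 18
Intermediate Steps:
l(r, k) = -5
X(R, Z) = 13
m(j) = 5 (m(j) = 2 + 3*1 = 2 + 3 = 5)
X(-(l(-3, 5) - 4), -10) + m(16) = 13 + 5 = 18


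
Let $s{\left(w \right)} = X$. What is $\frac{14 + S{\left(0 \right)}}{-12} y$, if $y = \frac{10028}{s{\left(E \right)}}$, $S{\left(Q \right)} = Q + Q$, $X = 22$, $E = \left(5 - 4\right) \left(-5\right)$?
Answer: $- \frac{17549}{33} \approx -531.79$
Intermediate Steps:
$E = -5$ ($E = 1 \left(-5\right) = -5$)
$s{\left(w \right)} = 22$
$S{\left(Q \right)} = 2 Q$
$y = \frac{5014}{11}$ ($y = \frac{10028}{22} = 10028 \cdot \frac{1}{22} = \frac{5014}{11} \approx 455.82$)
$\frac{14 + S{\left(0 \right)}}{-12} y = \frac{14 + 2 \cdot 0}{-12} \cdot \frac{5014}{11} = - \frac{14 + 0}{12} \cdot \frac{5014}{11} = \left(- \frac{1}{12}\right) 14 \cdot \frac{5014}{11} = \left(- \frac{7}{6}\right) \frac{5014}{11} = - \frac{17549}{33}$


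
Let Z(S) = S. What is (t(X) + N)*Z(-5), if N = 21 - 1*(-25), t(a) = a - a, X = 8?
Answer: -230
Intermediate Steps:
t(a) = 0
N = 46 (N = 21 + 25 = 46)
(t(X) + N)*Z(-5) = (0 + 46)*(-5) = 46*(-5) = -230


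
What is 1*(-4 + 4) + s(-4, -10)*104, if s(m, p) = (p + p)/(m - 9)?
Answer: 160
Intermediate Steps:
s(m, p) = 2*p/(-9 + m) (s(m, p) = (2*p)/(-9 + m) = 2*p/(-9 + m))
1*(-4 + 4) + s(-4, -10)*104 = 1*(-4 + 4) + (2*(-10)/(-9 - 4))*104 = 1*0 + (2*(-10)/(-13))*104 = 0 + (2*(-10)*(-1/13))*104 = 0 + (20/13)*104 = 0 + 160 = 160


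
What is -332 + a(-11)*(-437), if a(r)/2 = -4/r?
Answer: -7148/11 ≈ -649.82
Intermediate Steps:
a(r) = -8/r (a(r) = 2*(-4/r) = -8/r)
-332 + a(-11)*(-437) = -332 - 8/(-11)*(-437) = -332 - 8*(-1/11)*(-437) = -332 + (8/11)*(-437) = -332 - 3496/11 = -7148/11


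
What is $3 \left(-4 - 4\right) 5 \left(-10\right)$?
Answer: $1200$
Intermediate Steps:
$3 \left(-4 - 4\right) 5 \left(-10\right) = 3 \left(-8\right) 5 \left(-10\right) = \left(-24\right) 5 \left(-10\right) = \left(-120\right) \left(-10\right) = 1200$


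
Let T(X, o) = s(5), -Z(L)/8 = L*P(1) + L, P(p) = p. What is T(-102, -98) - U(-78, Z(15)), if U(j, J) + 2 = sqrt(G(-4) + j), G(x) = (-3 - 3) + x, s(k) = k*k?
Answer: 27 - 2*I*sqrt(22) ≈ 27.0 - 9.3808*I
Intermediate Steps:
s(k) = k**2
Z(L) = -16*L (Z(L) = -8*(L*1 + L) = -8*(L + L) = -16*L)
G(x) = -6 + x
U(j, J) = -2 + sqrt(-10 + j) (U(j, J) = -2 + sqrt((-6 - 4) + j) = -2 + sqrt(-10 + j))
T(X, o) = 25 (T(X, o) = 5**2 = 25)
T(-102, -98) - U(-78, Z(15)) = 25 - (-2 + sqrt(-10 - 78)) = 25 - (-2 + sqrt(-88)) = 25 - (-2 + 2*I*sqrt(22)) = 25 + (2 - 2*I*sqrt(22)) = 27 - 2*I*sqrt(22)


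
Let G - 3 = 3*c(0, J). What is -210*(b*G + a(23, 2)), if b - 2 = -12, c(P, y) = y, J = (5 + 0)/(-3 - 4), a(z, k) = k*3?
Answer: 540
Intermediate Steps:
a(z, k) = 3*k
J = -5/7 (J = 5/(-7) = 5*(-⅐) = -5/7 ≈ -0.71429)
b = -10 (b = 2 - 12 = -10)
G = 6/7 (G = 3 + 3*(-5/7) = 3 - 15/7 = 6/7 ≈ 0.85714)
-210*(b*G + a(23, 2)) = -210*(-10*6/7 + 3*2) = -210*(-60/7 + 6) = -210*(-18/7) = 540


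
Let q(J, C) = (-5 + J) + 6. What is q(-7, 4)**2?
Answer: 36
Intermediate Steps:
q(J, C) = 1 + J
q(-7, 4)**2 = (1 - 7)**2 = (-6)**2 = 36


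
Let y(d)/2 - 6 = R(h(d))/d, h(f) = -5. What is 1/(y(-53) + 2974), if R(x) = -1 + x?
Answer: 53/158270 ≈ 0.00033487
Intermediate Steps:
y(d) = 12 - 12/d (y(d) = 12 + 2*((-1 - 5)/d) = 12 + 2*(-6/d) = 12 - 12/d)
1/(y(-53) + 2974) = 1/((12 - 12/(-53)) + 2974) = 1/((12 - 12*(-1/53)) + 2974) = 1/((12 + 12/53) + 2974) = 1/(648/53 + 2974) = 1/(158270/53) = 53/158270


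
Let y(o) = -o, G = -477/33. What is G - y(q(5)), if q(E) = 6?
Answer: -93/11 ≈ -8.4545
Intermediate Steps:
G = -159/11 (G = -477*1/33 = -159/11 ≈ -14.455)
G - y(q(5)) = -159/11 - (-1)*6 = -159/11 - 1*(-6) = -159/11 + 6 = -93/11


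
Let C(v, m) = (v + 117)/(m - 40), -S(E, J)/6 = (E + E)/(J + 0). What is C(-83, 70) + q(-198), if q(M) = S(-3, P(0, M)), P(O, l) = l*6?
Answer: 182/165 ≈ 1.1030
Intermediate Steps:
P(O, l) = 6*l
S(E, J) = -12*E/J (S(E, J) = -6*(E + E)/(J + 0) = -6*2*E/J = -12*E/J)
C(v, m) = (117 + v)/(-40 + m)
q(M) = 6/M (q(M) = -12*(-3)/6*M = -12*(-3)*1/(6*M) = 6/M)
C(-83, 70) + q(-198) = (117 - 83)/(-40 + 70) + 6/(-198) = 34/30 + 6*(-1/198) = (1/30)*34 - 1/33 = 17/15 - 1/33 = 182/165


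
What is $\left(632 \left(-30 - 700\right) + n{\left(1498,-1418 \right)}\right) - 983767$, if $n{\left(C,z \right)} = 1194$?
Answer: $-1443933$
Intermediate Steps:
$\left(632 \left(-30 - 700\right) + n{\left(1498,-1418 \right)}\right) - 983767 = \left(632 \left(-30 - 700\right) + 1194\right) - 983767 = \left(632 \left(-730\right) + 1194\right) - 983767 = \left(-461360 + 1194\right) - 983767 = -460166 - 983767 = -1443933$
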